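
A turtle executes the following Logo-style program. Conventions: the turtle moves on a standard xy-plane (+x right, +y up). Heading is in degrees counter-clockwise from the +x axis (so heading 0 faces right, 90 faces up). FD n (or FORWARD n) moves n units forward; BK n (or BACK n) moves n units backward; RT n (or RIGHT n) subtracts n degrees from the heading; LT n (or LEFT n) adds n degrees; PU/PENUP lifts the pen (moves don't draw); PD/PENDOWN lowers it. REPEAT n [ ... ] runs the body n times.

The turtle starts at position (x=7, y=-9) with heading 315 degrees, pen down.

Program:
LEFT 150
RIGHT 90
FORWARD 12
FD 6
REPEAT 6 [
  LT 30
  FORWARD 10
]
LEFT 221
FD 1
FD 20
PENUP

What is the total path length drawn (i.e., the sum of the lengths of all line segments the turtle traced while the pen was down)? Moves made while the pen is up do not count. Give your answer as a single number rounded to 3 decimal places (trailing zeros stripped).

Executing turtle program step by step:
Start: pos=(7,-9), heading=315, pen down
LT 150: heading 315 -> 105
RT 90: heading 105 -> 15
FD 12: (7,-9) -> (18.591,-5.894) [heading=15, draw]
FD 6: (18.591,-5.894) -> (24.387,-4.341) [heading=15, draw]
REPEAT 6 [
  -- iteration 1/6 --
  LT 30: heading 15 -> 45
  FD 10: (24.387,-4.341) -> (31.458,2.73) [heading=45, draw]
  -- iteration 2/6 --
  LT 30: heading 45 -> 75
  FD 10: (31.458,2.73) -> (34.046,12.389) [heading=75, draw]
  -- iteration 3/6 --
  LT 30: heading 75 -> 105
  FD 10: (34.046,12.389) -> (31.458,22.048) [heading=105, draw]
  -- iteration 4/6 --
  LT 30: heading 105 -> 135
  FD 10: (31.458,22.048) -> (24.387,29.119) [heading=135, draw]
  -- iteration 5/6 --
  LT 30: heading 135 -> 165
  FD 10: (24.387,29.119) -> (14.727,31.708) [heading=165, draw]
  -- iteration 6/6 --
  LT 30: heading 165 -> 195
  FD 10: (14.727,31.708) -> (5.068,29.119) [heading=195, draw]
]
LT 221: heading 195 -> 56
FD 1: (5.068,29.119) -> (5.627,29.948) [heading=56, draw]
FD 20: (5.627,29.948) -> (16.811,46.529) [heading=56, draw]
PU: pen up
Final: pos=(16.811,46.529), heading=56, 10 segment(s) drawn

Segment lengths:
  seg 1: (7,-9) -> (18.591,-5.894), length = 12
  seg 2: (18.591,-5.894) -> (24.387,-4.341), length = 6
  seg 3: (24.387,-4.341) -> (31.458,2.73), length = 10
  seg 4: (31.458,2.73) -> (34.046,12.389), length = 10
  seg 5: (34.046,12.389) -> (31.458,22.048), length = 10
  seg 6: (31.458,22.048) -> (24.387,29.119), length = 10
  seg 7: (24.387,29.119) -> (14.727,31.708), length = 10
  seg 8: (14.727,31.708) -> (5.068,29.119), length = 10
  seg 9: (5.068,29.119) -> (5.627,29.948), length = 1
  seg 10: (5.627,29.948) -> (16.811,46.529), length = 20
Total = 99

Answer: 99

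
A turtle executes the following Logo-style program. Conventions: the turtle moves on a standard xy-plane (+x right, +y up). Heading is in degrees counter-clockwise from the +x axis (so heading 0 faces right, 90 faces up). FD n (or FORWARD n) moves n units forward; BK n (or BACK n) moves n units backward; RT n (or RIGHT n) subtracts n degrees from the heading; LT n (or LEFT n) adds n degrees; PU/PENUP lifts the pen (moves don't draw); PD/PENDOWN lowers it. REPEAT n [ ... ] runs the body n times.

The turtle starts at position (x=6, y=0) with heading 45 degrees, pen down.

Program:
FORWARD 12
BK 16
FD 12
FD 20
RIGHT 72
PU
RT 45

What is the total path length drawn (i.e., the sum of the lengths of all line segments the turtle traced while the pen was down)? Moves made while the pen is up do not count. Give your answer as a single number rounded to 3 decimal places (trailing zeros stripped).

Answer: 60

Derivation:
Executing turtle program step by step:
Start: pos=(6,0), heading=45, pen down
FD 12: (6,0) -> (14.485,8.485) [heading=45, draw]
BK 16: (14.485,8.485) -> (3.172,-2.828) [heading=45, draw]
FD 12: (3.172,-2.828) -> (11.657,5.657) [heading=45, draw]
FD 20: (11.657,5.657) -> (25.799,19.799) [heading=45, draw]
RT 72: heading 45 -> 333
PU: pen up
RT 45: heading 333 -> 288
Final: pos=(25.799,19.799), heading=288, 4 segment(s) drawn

Segment lengths:
  seg 1: (6,0) -> (14.485,8.485), length = 12
  seg 2: (14.485,8.485) -> (3.172,-2.828), length = 16
  seg 3: (3.172,-2.828) -> (11.657,5.657), length = 12
  seg 4: (11.657,5.657) -> (25.799,19.799), length = 20
Total = 60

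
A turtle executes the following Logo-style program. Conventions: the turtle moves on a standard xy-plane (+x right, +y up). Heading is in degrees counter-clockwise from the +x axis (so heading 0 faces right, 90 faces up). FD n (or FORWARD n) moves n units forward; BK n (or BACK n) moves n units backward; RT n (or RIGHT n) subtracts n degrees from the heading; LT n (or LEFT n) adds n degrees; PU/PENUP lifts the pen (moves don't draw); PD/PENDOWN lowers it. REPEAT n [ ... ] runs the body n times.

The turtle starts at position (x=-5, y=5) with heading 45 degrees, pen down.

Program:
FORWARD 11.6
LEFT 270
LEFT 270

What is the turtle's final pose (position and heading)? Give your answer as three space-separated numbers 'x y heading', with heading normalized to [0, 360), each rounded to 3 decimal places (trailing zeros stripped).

Answer: 3.202 13.202 225

Derivation:
Executing turtle program step by step:
Start: pos=(-5,5), heading=45, pen down
FD 11.6: (-5,5) -> (3.202,13.202) [heading=45, draw]
LT 270: heading 45 -> 315
LT 270: heading 315 -> 225
Final: pos=(3.202,13.202), heading=225, 1 segment(s) drawn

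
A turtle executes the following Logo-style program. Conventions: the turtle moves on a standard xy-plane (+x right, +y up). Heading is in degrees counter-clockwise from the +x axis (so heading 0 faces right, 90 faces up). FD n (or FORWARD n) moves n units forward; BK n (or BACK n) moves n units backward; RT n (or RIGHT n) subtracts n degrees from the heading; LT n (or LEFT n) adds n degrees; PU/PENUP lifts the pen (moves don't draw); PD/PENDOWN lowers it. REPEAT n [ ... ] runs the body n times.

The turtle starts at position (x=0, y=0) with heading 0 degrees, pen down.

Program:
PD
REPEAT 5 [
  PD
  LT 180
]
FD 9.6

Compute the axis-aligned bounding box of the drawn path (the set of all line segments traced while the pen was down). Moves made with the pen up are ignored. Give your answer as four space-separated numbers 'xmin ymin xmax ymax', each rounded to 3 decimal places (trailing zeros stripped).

Answer: -9.6 0 0 0

Derivation:
Executing turtle program step by step:
Start: pos=(0,0), heading=0, pen down
PD: pen down
REPEAT 5 [
  -- iteration 1/5 --
  PD: pen down
  LT 180: heading 0 -> 180
  -- iteration 2/5 --
  PD: pen down
  LT 180: heading 180 -> 0
  -- iteration 3/5 --
  PD: pen down
  LT 180: heading 0 -> 180
  -- iteration 4/5 --
  PD: pen down
  LT 180: heading 180 -> 0
  -- iteration 5/5 --
  PD: pen down
  LT 180: heading 0 -> 180
]
FD 9.6: (0,0) -> (-9.6,0) [heading=180, draw]
Final: pos=(-9.6,0), heading=180, 1 segment(s) drawn

Segment endpoints: x in {-9.6, 0}, y in {0, 0}
xmin=-9.6, ymin=0, xmax=0, ymax=0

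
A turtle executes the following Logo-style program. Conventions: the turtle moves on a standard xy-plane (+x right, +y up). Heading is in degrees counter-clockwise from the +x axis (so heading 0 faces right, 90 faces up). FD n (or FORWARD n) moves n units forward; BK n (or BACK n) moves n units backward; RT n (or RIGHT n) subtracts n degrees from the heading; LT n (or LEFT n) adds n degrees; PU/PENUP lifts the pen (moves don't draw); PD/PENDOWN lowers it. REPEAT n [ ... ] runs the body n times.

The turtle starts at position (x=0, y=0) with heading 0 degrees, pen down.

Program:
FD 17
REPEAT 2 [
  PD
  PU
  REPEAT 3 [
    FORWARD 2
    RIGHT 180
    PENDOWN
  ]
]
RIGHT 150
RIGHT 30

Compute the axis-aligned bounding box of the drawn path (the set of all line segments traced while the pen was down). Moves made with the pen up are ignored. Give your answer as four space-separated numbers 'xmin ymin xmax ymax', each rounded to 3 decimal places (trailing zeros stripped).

Executing turtle program step by step:
Start: pos=(0,0), heading=0, pen down
FD 17: (0,0) -> (17,0) [heading=0, draw]
REPEAT 2 [
  -- iteration 1/2 --
  PD: pen down
  PU: pen up
  REPEAT 3 [
    -- iteration 1/3 --
    FD 2: (17,0) -> (19,0) [heading=0, move]
    RT 180: heading 0 -> 180
    PD: pen down
    -- iteration 2/3 --
    FD 2: (19,0) -> (17,0) [heading=180, draw]
    RT 180: heading 180 -> 0
    PD: pen down
    -- iteration 3/3 --
    FD 2: (17,0) -> (19,0) [heading=0, draw]
    RT 180: heading 0 -> 180
    PD: pen down
  ]
  -- iteration 2/2 --
  PD: pen down
  PU: pen up
  REPEAT 3 [
    -- iteration 1/3 --
    FD 2: (19,0) -> (17,0) [heading=180, move]
    RT 180: heading 180 -> 0
    PD: pen down
    -- iteration 2/3 --
    FD 2: (17,0) -> (19,0) [heading=0, draw]
    RT 180: heading 0 -> 180
    PD: pen down
    -- iteration 3/3 --
    FD 2: (19,0) -> (17,0) [heading=180, draw]
    RT 180: heading 180 -> 0
    PD: pen down
  ]
]
RT 150: heading 0 -> 210
RT 30: heading 210 -> 180
Final: pos=(17,0), heading=180, 5 segment(s) drawn

Segment endpoints: x in {0, 17, 19}, y in {0, 0, 0, 0, 0, 0}
xmin=0, ymin=0, xmax=19, ymax=0

Answer: 0 0 19 0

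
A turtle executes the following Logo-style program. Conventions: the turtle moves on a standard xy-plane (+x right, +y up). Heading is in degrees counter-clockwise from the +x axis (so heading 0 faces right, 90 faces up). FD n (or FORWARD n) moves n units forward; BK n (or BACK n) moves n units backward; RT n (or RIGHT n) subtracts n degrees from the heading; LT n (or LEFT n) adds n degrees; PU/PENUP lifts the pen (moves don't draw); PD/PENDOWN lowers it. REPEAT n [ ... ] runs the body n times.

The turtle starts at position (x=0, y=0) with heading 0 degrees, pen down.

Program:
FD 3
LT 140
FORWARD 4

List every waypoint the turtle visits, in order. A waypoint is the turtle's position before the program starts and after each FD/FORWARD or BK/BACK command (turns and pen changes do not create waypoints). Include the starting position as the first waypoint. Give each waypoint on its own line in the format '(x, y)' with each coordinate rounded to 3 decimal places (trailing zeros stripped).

Executing turtle program step by step:
Start: pos=(0,0), heading=0, pen down
FD 3: (0,0) -> (3,0) [heading=0, draw]
LT 140: heading 0 -> 140
FD 4: (3,0) -> (-0.064,2.571) [heading=140, draw]
Final: pos=(-0.064,2.571), heading=140, 2 segment(s) drawn
Waypoints (3 total):
(0, 0)
(3, 0)
(-0.064, 2.571)

Answer: (0, 0)
(3, 0)
(-0.064, 2.571)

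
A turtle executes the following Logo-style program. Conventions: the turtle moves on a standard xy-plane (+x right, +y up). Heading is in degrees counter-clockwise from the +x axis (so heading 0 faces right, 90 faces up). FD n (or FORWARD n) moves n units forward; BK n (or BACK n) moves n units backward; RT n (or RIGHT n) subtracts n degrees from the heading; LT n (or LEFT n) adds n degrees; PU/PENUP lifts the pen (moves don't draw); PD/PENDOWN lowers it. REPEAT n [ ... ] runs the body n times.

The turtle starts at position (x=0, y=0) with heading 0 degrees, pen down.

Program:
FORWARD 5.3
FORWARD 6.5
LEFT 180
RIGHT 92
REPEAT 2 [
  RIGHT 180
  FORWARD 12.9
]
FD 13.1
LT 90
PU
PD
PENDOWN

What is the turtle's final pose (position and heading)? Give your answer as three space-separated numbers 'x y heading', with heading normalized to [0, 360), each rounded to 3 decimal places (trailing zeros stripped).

Answer: 12.257 13.092 178

Derivation:
Executing turtle program step by step:
Start: pos=(0,0), heading=0, pen down
FD 5.3: (0,0) -> (5.3,0) [heading=0, draw]
FD 6.5: (5.3,0) -> (11.8,0) [heading=0, draw]
LT 180: heading 0 -> 180
RT 92: heading 180 -> 88
REPEAT 2 [
  -- iteration 1/2 --
  RT 180: heading 88 -> 268
  FD 12.9: (11.8,0) -> (11.35,-12.892) [heading=268, draw]
  -- iteration 2/2 --
  RT 180: heading 268 -> 88
  FD 12.9: (11.35,-12.892) -> (11.8,0) [heading=88, draw]
]
FD 13.1: (11.8,0) -> (12.257,13.092) [heading=88, draw]
LT 90: heading 88 -> 178
PU: pen up
PD: pen down
PD: pen down
Final: pos=(12.257,13.092), heading=178, 5 segment(s) drawn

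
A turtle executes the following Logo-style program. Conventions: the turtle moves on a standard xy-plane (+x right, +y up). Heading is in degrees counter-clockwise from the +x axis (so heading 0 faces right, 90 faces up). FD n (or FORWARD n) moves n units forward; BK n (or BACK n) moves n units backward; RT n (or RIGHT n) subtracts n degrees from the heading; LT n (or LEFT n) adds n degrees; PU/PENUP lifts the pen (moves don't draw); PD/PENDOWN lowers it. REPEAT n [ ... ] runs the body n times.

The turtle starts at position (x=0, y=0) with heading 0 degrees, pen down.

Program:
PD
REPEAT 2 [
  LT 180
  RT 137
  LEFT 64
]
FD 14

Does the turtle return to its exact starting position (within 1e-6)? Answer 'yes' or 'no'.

Answer: no

Derivation:
Executing turtle program step by step:
Start: pos=(0,0), heading=0, pen down
PD: pen down
REPEAT 2 [
  -- iteration 1/2 --
  LT 180: heading 0 -> 180
  RT 137: heading 180 -> 43
  LT 64: heading 43 -> 107
  -- iteration 2/2 --
  LT 180: heading 107 -> 287
  RT 137: heading 287 -> 150
  LT 64: heading 150 -> 214
]
FD 14: (0,0) -> (-11.607,-7.829) [heading=214, draw]
Final: pos=(-11.607,-7.829), heading=214, 1 segment(s) drawn

Start position: (0, 0)
Final position: (-11.607, -7.829)
Distance = 14; >= 1e-6 -> NOT closed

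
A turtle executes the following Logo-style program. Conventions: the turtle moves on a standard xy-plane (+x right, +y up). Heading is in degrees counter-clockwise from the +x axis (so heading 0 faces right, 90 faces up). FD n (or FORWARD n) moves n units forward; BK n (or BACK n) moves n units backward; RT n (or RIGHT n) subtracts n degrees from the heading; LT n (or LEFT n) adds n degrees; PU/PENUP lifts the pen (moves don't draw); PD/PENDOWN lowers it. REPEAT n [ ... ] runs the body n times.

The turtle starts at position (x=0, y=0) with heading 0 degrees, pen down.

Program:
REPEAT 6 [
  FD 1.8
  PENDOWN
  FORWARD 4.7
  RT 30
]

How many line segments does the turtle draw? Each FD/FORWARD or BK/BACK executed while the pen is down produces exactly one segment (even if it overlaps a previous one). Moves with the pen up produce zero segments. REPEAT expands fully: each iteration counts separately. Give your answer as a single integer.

Executing turtle program step by step:
Start: pos=(0,0), heading=0, pen down
REPEAT 6 [
  -- iteration 1/6 --
  FD 1.8: (0,0) -> (1.8,0) [heading=0, draw]
  PD: pen down
  FD 4.7: (1.8,0) -> (6.5,0) [heading=0, draw]
  RT 30: heading 0 -> 330
  -- iteration 2/6 --
  FD 1.8: (6.5,0) -> (8.059,-0.9) [heading=330, draw]
  PD: pen down
  FD 4.7: (8.059,-0.9) -> (12.129,-3.25) [heading=330, draw]
  RT 30: heading 330 -> 300
  -- iteration 3/6 --
  FD 1.8: (12.129,-3.25) -> (13.029,-4.809) [heading=300, draw]
  PD: pen down
  FD 4.7: (13.029,-4.809) -> (15.379,-8.879) [heading=300, draw]
  RT 30: heading 300 -> 270
  -- iteration 4/6 --
  FD 1.8: (15.379,-8.879) -> (15.379,-10.679) [heading=270, draw]
  PD: pen down
  FD 4.7: (15.379,-10.679) -> (15.379,-15.379) [heading=270, draw]
  RT 30: heading 270 -> 240
  -- iteration 5/6 --
  FD 1.8: (15.379,-15.379) -> (14.479,-16.938) [heading=240, draw]
  PD: pen down
  FD 4.7: (14.479,-16.938) -> (12.129,-21.008) [heading=240, draw]
  RT 30: heading 240 -> 210
  -- iteration 6/6 --
  FD 1.8: (12.129,-21.008) -> (10.57,-21.908) [heading=210, draw]
  PD: pen down
  FD 4.7: (10.57,-21.908) -> (6.5,-24.258) [heading=210, draw]
  RT 30: heading 210 -> 180
]
Final: pos=(6.5,-24.258), heading=180, 12 segment(s) drawn
Segments drawn: 12

Answer: 12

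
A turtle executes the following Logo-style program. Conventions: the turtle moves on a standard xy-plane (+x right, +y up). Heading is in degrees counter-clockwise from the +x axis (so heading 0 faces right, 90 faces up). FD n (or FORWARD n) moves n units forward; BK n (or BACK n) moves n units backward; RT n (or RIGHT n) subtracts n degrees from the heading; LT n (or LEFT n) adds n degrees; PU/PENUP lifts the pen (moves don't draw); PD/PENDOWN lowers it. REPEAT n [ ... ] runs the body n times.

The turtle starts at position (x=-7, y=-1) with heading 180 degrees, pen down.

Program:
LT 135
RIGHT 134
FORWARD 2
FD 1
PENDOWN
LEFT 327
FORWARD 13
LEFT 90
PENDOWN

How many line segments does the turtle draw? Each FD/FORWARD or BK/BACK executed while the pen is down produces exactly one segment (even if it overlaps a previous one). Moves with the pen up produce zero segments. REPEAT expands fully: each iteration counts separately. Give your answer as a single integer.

Answer: 3

Derivation:
Executing turtle program step by step:
Start: pos=(-7,-1), heading=180, pen down
LT 135: heading 180 -> 315
RT 134: heading 315 -> 181
FD 2: (-7,-1) -> (-9,-1.035) [heading=181, draw]
FD 1: (-9,-1.035) -> (-10,-1.052) [heading=181, draw]
PD: pen down
LT 327: heading 181 -> 148
FD 13: (-10,-1.052) -> (-21.024,5.837) [heading=148, draw]
LT 90: heading 148 -> 238
PD: pen down
Final: pos=(-21.024,5.837), heading=238, 3 segment(s) drawn
Segments drawn: 3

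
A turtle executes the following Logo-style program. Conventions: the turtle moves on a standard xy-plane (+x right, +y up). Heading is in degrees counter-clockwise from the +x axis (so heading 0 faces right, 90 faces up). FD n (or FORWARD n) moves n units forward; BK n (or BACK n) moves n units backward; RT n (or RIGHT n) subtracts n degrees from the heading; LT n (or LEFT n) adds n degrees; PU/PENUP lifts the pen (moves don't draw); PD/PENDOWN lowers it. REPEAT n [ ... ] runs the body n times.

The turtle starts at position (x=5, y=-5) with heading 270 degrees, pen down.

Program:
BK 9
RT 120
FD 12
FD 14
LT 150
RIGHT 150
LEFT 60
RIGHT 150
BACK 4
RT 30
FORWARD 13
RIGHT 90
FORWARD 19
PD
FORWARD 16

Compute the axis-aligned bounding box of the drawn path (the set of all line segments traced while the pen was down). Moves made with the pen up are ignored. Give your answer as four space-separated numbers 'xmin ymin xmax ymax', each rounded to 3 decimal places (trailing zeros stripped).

Executing turtle program step by step:
Start: pos=(5,-5), heading=270, pen down
BK 9: (5,-5) -> (5,4) [heading=270, draw]
RT 120: heading 270 -> 150
FD 12: (5,4) -> (-5.392,10) [heading=150, draw]
FD 14: (-5.392,10) -> (-17.517,17) [heading=150, draw]
LT 150: heading 150 -> 300
RT 150: heading 300 -> 150
LT 60: heading 150 -> 210
RT 150: heading 210 -> 60
BK 4: (-17.517,17) -> (-19.517,13.536) [heading=60, draw]
RT 30: heading 60 -> 30
FD 13: (-19.517,13.536) -> (-8.258,20.036) [heading=30, draw]
RT 90: heading 30 -> 300
FD 19: (-8.258,20.036) -> (1.242,3.581) [heading=300, draw]
PD: pen down
FD 16: (1.242,3.581) -> (9.242,-10.275) [heading=300, draw]
Final: pos=(9.242,-10.275), heading=300, 7 segment(s) drawn

Segment endpoints: x in {-19.517, -17.517, -8.258, -5.392, 1.242, 5, 5, 9.242}, y in {-10.275, -5, 3.581, 4, 10, 13.536, 17, 20.036}
xmin=-19.517, ymin=-10.275, xmax=9.242, ymax=20.036

Answer: -19.517 -10.275 9.242 20.036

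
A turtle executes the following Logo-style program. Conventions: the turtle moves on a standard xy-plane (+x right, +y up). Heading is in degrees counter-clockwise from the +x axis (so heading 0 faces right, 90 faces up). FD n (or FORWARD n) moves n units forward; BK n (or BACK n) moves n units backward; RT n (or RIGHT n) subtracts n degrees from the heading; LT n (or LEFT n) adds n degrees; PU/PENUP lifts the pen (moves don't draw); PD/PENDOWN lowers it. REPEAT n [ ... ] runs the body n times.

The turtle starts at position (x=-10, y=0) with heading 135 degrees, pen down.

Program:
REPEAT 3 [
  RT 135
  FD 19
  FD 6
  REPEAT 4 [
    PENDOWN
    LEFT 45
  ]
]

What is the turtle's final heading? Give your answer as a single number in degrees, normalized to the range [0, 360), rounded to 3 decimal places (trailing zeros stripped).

Answer: 270

Derivation:
Executing turtle program step by step:
Start: pos=(-10,0), heading=135, pen down
REPEAT 3 [
  -- iteration 1/3 --
  RT 135: heading 135 -> 0
  FD 19: (-10,0) -> (9,0) [heading=0, draw]
  FD 6: (9,0) -> (15,0) [heading=0, draw]
  REPEAT 4 [
    -- iteration 1/4 --
    PD: pen down
    LT 45: heading 0 -> 45
    -- iteration 2/4 --
    PD: pen down
    LT 45: heading 45 -> 90
    -- iteration 3/4 --
    PD: pen down
    LT 45: heading 90 -> 135
    -- iteration 4/4 --
    PD: pen down
    LT 45: heading 135 -> 180
  ]
  -- iteration 2/3 --
  RT 135: heading 180 -> 45
  FD 19: (15,0) -> (28.435,13.435) [heading=45, draw]
  FD 6: (28.435,13.435) -> (32.678,17.678) [heading=45, draw]
  REPEAT 4 [
    -- iteration 1/4 --
    PD: pen down
    LT 45: heading 45 -> 90
    -- iteration 2/4 --
    PD: pen down
    LT 45: heading 90 -> 135
    -- iteration 3/4 --
    PD: pen down
    LT 45: heading 135 -> 180
    -- iteration 4/4 --
    PD: pen down
    LT 45: heading 180 -> 225
  ]
  -- iteration 3/3 --
  RT 135: heading 225 -> 90
  FD 19: (32.678,17.678) -> (32.678,36.678) [heading=90, draw]
  FD 6: (32.678,36.678) -> (32.678,42.678) [heading=90, draw]
  REPEAT 4 [
    -- iteration 1/4 --
    PD: pen down
    LT 45: heading 90 -> 135
    -- iteration 2/4 --
    PD: pen down
    LT 45: heading 135 -> 180
    -- iteration 3/4 --
    PD: pen down
    LT 45: heading 180 -> 225
    -- iteration 4/4 --
    PD: pen down
    LT 45: heading 225 -> 270
  ]
]
Final: pos=(32.678,42.678), heading=270, 6 segment(s) drawn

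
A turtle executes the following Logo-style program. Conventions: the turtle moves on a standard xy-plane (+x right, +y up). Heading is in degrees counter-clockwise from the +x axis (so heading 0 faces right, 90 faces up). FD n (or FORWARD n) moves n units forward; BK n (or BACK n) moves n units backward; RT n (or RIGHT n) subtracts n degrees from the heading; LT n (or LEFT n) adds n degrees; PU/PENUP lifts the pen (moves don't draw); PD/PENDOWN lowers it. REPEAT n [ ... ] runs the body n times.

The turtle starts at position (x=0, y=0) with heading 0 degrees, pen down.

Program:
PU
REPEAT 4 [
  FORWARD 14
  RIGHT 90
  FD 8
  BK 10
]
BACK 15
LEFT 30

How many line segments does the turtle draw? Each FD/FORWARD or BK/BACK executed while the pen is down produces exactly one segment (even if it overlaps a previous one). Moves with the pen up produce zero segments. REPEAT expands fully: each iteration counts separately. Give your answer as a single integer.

Answer: 0

Derivation:
Executing turtle program step by step:
Start: pos=(0,0), heading=0, pen down
PU: pen up
REPEAT 4 [
  -- iteration 1/4 --
  FD 14: (0,0) -> (14,0) [heading=0, move]
  RT 90: heading 0 -> 270
  FD 8: (14,0) -> (14,-8) [heading=270, move]
  BK 10: (14,-8) -> (14,2) [heading=270, move]
  -- iteration 2/4 --
  FD 14: (14,2) -> (14,-12) [heading=270, move]
  RT 90: heading 270 -> 180
  FD 8: (14,-12) -> (6,-12) [heading=180, move]
  BK 10: (6,-12) -> (16,-12) [heading=180, move]
  -- iteration 3/4 --
  FD 14: (16,-12) -> (2,-12) [heading=180, move]
  RT 90: heading 180 -> 90
  FD 8: (2,-12) -> (2,-4) [heading=90, move]
  BK 10: (2,-4) -> (2,-14) [heading=90, move]
  -- iteration 4/4 --
  FD 14: (2,-14) -> (2,0) [heading=90, move]
  RT 90: heading 90 -> 0
  FD 8: (2,0) -> (10,0) [heading=0, move]
  BK 10: (10,0) -> (0,0) [heading=0, move]
]
BK 15: (0,0) -> (-15,0) [heading=0, move]
LT 30: heading 0 -> 30
Final: pos=(-15,0), heading=30, 0 segment(s) drawn
Segments drawn: 0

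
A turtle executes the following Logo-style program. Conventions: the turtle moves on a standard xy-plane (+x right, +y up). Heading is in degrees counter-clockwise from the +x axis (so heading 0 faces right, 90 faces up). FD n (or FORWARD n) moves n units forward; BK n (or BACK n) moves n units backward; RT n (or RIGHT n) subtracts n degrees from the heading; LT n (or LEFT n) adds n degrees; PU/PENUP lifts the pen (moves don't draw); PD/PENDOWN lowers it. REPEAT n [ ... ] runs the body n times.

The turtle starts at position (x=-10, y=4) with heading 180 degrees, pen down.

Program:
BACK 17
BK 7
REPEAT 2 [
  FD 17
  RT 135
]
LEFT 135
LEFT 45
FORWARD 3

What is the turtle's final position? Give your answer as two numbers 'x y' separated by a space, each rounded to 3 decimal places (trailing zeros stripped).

Answer: 9.021 19.021

Derivation:
Executing turtle program step by step:
Start: pos=(-10,4), heading=180, pen down
BK 17: (-10,4) -> (7,4) [heading=180, draw]
BK 7: (7,4) -> (14,4) [heading=180, draw]
REPEAT 2 [
  -- iteration 1/2 --
  FD 17: (14,4) -> (-3,4) [heading=180, draw]
  RT 135: heading 180 -> 45
  -- iteration 2/2 --
  FD 17: (-3,4) -> (9.021,16.021) [heading=45, draw]
  RT 135: heading 45 -> 270
]
LT 135: heading 270 -> 45
LT 45: heading 45 -> 90
FD 3: (9.021,16.021) -> (9.021,19.021) [heading=90, draw]
Final: pos=(9.021,19.021), heading=90, 5 segment(s) drawn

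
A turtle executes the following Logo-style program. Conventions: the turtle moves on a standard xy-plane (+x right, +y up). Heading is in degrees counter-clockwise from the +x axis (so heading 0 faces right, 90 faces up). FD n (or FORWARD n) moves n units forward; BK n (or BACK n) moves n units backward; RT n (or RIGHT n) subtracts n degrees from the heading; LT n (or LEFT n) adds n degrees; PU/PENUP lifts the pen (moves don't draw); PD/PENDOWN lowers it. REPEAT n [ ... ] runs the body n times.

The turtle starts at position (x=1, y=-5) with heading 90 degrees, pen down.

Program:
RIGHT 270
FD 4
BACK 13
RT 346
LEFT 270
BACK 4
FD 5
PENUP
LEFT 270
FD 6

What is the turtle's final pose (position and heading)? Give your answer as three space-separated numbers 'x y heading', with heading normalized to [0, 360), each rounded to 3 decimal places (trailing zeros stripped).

Executing turtle program step by step:
Start: pos=(1,-5), heading=90, pen down
RT 270: heading 90 -> 180
FD 4: (1,-5) -> (-3,-5) [heading=180, draw]
BK 13: (-3,-5) -> (10,-5) [heading=180, draw]
RT 346: heading 180 -> 194
LT 270: heading 194 -> 104
BK 4: (10,-5) -> (10.968,-8.881) [heading=104, draw]
FD 5: (10.968,-8.881) -> (9.758,-4.03) [heading=104, draw]
PU: pen up
LT 270: heading 104 -> 14
FD 6: (9.758,-4.03) -> (15.58,-2.578) [heading=14, move]
Final: pos=(15.58,-2.578), heading=14, 4 segment(s) drawn

Answer: 15.58 -2.578 14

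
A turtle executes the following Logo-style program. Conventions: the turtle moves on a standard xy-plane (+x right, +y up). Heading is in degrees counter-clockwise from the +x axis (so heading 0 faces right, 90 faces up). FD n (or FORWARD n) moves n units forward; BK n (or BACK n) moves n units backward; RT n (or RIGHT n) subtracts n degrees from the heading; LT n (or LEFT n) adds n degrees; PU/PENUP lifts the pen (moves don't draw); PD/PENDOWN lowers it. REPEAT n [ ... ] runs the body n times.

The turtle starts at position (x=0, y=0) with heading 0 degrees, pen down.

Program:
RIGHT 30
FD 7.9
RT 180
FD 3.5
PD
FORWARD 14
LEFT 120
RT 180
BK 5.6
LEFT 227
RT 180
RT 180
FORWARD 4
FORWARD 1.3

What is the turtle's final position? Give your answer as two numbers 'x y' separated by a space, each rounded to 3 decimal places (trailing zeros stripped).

Executing turtle program step by step:
Start: pos=(0,0), heading=0, pen down
RT 30: heading 0 -> 330
FD 7.9: (0,0) -> (6.842,-3.95) [heading=330, draw]
RT 180: heading 330 -> 150
FD 3.5: (6.842,-3.95) -> (3.811,-2.2) [heading=150, draw]
PD: pen down
FD 14: (3.811,-2.2) -> (-8.314,4.8) [heading=150, draw]
LT 120: heading 150 -> 270
RT 180: heading 270 -> 90
BK 5.6: (-8.314,4.8) -> (-8.314,-0.8) [heading=90, draw]
LT 227: heading 90 -> 317
RT 180: heading 317 -> 137
RT 180: heading 137 -> 317
FD 4: (-8.314,-0.8) -> (-5.388,-3.528) [heading=317, draw]
FD 1.3: (-5.388,-3.528) -> (-4.438,-4.415) [heading=317, draw]
Final: pos=(-4.438,-4.415), heading=317, 6 segment(s) drawn

Answer: -4.438 -4.415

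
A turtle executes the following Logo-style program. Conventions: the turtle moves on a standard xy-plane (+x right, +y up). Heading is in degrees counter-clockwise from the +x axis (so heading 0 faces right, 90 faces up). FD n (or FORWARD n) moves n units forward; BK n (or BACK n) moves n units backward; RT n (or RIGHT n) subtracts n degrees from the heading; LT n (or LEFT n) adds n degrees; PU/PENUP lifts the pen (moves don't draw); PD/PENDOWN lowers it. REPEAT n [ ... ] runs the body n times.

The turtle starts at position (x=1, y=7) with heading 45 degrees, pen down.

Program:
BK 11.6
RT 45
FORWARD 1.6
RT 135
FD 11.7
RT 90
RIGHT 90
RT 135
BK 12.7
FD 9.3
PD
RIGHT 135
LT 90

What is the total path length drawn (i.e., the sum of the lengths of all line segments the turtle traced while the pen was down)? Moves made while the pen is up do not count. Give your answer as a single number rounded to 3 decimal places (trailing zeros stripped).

Executing turtle program step by step:
Start: pos=(1,7), heading=45, pen down
BK 11.6: (1,7) -> (-7.202,-1.202) [heading=45, draw]
RT 45: heading 45 -> 0
FD 1.6: (-7.202,-1.202) -> (-5.602,-1.202) [heading=0, draw]
RT 135: heading 0 -> 225
FD 11.7: (-5.602,-1.202) -> (-13.876,-9.476) [heading=225, draw]
RT 90: heading 225 -> 135
RT 90: heading 135 -> 45
RT 135: heading 45 -> 270
BK 12.7: (-13.876,-9.476) -> (-13.876,3.224) [heading=270, draw]
FD 9.3: (-13.876,3.224) -> (-13.876,-6.076) [heading=270, draw]
PD: pen down
RT 135: heading 270 -> 135
LT 90: heading 135 -> 225
Final: pos=(-13.876,-6.076), heading=225, 5 segment(s) drawn

Segment lengths:
  seg 1: (1,7) -> (-7.202,-1.202), length = 11.6
  seg 2: (-7.202,-1.202) -> (-5.602,-1.202), length = 1.6
  seg 3: (-5.602,-1.202) -> (-13.876,-9.476), length = 11.7
  seg 4: (-13.876,-9.476) -> (-13.876,3.224), length = 12.7
  seg 5: (-13.876,3.224) -> (-13.876,-6.076), length = 9.3
Total = 46.9

Answer: 46.9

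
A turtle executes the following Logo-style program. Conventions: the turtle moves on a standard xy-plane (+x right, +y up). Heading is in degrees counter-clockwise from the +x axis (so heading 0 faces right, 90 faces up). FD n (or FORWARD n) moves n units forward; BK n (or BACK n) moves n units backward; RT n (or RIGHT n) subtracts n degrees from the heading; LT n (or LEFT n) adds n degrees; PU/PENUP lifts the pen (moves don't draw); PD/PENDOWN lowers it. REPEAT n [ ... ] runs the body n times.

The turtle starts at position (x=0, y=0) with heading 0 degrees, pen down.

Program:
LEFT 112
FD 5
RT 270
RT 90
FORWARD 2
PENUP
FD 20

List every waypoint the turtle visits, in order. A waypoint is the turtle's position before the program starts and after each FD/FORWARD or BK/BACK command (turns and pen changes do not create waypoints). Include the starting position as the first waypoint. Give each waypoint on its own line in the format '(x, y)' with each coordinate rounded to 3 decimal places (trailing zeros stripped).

Executing turtle program step by step:
Start: pos=(0,0), heading=0, pen down
LT 112: heading 0 -> 112
FD 5: (0,0) -> (-1.873,4.636) [heading=112, draw]
RT 270: heading 112 -> 202
RT 90: heading 202 -> 112
FD 2: (-1.873,4.636) -> (-2.622,6.49) [heading=112, draw]
PU: pen up
FD 20: (-2.622,6.49) -> (-10.114,25.034) [heading=112, move]
Final: pos=(-10.114,25.034), heading=112, 2 segment(s) drawn
Waypoints (4 total):
(0, 0)
(-1.873, 4.636)
(-2.622, 6.49)
(-10.114, 25.034)

Answer: (0, 0)
(-1.873, 4.636)
(-2.622, 6.49)
(-10.114, 25.034)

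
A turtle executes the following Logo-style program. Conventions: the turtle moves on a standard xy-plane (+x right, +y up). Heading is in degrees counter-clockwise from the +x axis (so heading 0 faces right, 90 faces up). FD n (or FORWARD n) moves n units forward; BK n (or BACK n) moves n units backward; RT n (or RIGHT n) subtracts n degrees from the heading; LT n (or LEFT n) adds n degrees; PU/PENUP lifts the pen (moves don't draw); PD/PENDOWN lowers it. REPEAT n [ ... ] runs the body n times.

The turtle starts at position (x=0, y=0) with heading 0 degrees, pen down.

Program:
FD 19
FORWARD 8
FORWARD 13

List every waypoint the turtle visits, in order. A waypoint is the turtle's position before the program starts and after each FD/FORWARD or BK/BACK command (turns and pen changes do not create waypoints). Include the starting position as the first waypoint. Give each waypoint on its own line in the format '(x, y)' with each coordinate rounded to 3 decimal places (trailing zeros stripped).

Executing turtle program step by step:
Start: pos=(0,0), heading=0, pen down
FD 19: (0,0) -> (19,0) [heading=0, draw]
FD 8: (19,0) -> (27,0) [heading=0, draw]
FD 13: (27,0) -> (40,0) [heading=0, draw]
Final: pos=(40,0), heading=0, 3 segment(s) drawn
Waypoints (4 total):
(0, 0)
(19, 0)
(27, 0)
(40, 0)

Answer: (0, 0)
(19, 0)
(27, 0)
(40, 0)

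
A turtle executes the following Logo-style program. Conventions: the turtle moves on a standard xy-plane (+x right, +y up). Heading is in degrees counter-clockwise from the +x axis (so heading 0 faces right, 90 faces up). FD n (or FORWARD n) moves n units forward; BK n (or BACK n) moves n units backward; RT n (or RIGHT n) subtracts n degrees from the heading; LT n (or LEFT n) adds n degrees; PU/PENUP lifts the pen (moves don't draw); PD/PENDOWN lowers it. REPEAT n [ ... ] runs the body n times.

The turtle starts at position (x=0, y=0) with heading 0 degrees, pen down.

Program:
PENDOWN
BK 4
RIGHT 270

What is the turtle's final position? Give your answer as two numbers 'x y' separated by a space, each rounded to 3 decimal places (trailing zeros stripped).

Answer: -4 0

Derivation:
Executing turtle program step by step:
Start: pos=(0,0), heading=0, pen down
PD: pen down
BK 4: (0,0) -> (-4,0) [heading=0, draw]
RT 270: heading 0 -> 90
Final: pos=(-4,0), heading=90, 1 segment(s) drawn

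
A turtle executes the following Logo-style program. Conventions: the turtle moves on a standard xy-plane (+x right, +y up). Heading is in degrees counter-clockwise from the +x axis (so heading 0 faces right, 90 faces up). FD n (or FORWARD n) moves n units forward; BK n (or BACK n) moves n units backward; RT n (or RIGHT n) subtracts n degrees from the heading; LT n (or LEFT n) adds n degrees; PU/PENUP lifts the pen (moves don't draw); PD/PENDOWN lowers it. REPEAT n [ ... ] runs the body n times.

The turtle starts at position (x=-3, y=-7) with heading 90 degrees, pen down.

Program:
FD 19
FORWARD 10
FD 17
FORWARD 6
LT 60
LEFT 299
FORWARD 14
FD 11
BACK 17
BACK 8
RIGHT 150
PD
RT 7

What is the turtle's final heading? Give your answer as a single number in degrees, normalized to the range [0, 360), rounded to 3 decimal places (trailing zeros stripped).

Answer: 292

Derivation:
Executing turtle program step by step:
Start: pos=(-3,-7), heading=90, pen down
FD 19: (-3,-7) -> (-3,12) [heading=90, draw]
FD 10: (-3,12) -> (-3,22) [heading=90, draw]
FD 17: (-3,22) -> (-3,39) [heading=90, draw]
FD 6: (-3,39) -> (-3,45) [heading=90, draw]
LT 60: heading 90 -> 150
LT 299: heading 150 -> 89
FD 14: (-3,45) -> (-2.756,58.998) [heading=89, draw]
FD 11: (-2.756,58.998) -> (-2.564,69.996) [heading=89, draw]
BK 17: (-2.564,69.996) -> (-2.86,52.999) [heading=89, draw]
BK 8: (-2.86,52.999) -> (-3,45) [heading=89, draw]
RT 150: heading 89 -> 299
PD: pen down
RT 7: heading 299 -> 292
Final: pos=(-3,45), heading=292, 8 segment(s) drawn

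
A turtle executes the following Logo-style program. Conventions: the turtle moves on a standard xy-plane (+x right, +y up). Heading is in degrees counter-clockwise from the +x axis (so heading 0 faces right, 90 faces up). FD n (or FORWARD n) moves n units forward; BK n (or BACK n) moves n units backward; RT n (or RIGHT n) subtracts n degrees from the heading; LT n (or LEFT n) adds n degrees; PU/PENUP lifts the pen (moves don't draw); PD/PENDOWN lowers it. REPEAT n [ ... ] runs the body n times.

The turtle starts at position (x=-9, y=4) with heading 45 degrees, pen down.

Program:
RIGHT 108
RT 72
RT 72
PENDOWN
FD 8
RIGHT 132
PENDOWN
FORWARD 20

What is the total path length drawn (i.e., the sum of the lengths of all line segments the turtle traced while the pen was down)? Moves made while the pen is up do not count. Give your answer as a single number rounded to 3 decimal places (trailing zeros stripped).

Answer: 28

Derivation:
Executing turtle program step by step:
Start: pos=(-9,4), heading=45, pen down
RT 108: heading 45 -> 297
RT 72: heading 297 -> 225
RT 72: heading 225 -> 153
PD: pen down
FD 8: (-9,4) -> (-16.128,7.632) [heading=153, draw]
RT 132: heading 153 -> 21
PD: pen down
FD 20: (-16.128,7.632) -> (2.544,14.799) [heading=21, draw]
Final: pos=(2.544,14.799), heading=21, 2 segment(s) drawn

Segment lengths:
  seg 1: (-9,4) -> (-16.128,7.632), length = 8
  seg 2: (-16.128,7.632) -> (2.544,14.799), length = 20
Total = 28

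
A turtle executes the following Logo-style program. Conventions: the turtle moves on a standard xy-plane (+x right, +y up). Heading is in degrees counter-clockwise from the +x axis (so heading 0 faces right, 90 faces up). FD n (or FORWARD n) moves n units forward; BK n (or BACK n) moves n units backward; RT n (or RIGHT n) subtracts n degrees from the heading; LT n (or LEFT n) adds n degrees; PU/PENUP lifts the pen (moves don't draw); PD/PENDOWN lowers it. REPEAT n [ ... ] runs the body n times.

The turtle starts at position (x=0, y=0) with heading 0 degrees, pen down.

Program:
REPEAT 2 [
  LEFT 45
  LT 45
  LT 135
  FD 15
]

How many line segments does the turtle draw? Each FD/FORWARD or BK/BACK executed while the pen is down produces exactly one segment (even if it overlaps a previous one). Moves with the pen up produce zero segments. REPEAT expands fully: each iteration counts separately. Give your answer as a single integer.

Executing turtle program step by step:
Start: pos=(0,0), heading=0, pen down
REPEAT 2 [
  -- iteration 1/2 --
  LT 45: heading 0 -> 45
  LT 45: heading 45 -> 90
  LT 135: heading 90 -> 225
  FD 15: (0,0) -> (-10.607,-10.607) [heading=225, draw]
  -- iteration 2/2 --
  LT 45: heading 225 -> 270
  LT 45: heading 270 -> 315
  LT 135: heading 315 -> 90
  FD 15: (-10.607,-10.607) -> (-10.607,4.393) [heading=90, draw]
]
Final: pos=(-10.607,4.393), heading=90, 2 segment(s) drawn
Segments drawn: 2

Answer: 2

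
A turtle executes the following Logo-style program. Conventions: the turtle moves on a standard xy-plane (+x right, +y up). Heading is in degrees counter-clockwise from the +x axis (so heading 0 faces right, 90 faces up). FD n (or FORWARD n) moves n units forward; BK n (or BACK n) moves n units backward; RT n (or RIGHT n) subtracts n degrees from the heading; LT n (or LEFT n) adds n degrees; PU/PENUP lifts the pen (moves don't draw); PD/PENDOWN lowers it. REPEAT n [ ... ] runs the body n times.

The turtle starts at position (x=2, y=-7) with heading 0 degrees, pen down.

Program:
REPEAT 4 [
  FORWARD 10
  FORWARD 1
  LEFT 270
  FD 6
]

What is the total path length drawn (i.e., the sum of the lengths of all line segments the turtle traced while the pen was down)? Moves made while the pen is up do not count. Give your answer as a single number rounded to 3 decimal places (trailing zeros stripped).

Answer: 68

Derivation:
Executing turtle program step by step:
Start: pos=(2,-7), heading=0, pen down
REPEAT 4 [
  -- iteration 1/4 --
  FD 10: (2,-7) -> (12,-7) [heading=0, draw]
  FD 1: (12,-7) -> (13,-7) [heading=0, draw]
  LT 270: heading 0 -> 270
  FD 6: (13,-7) -> (13,-13) [heading=270, draw]
  -- iteration 2/4 --
  FD 10: (13,-13) -> (13,-23) [heading=270, draw]
  FD 1: (13,-23) -> (13,-24) [heading=270, draw]
  LT 270: heading 270 -> 180
  FD 6: (13,-24) -> (7,-24) [heading=180, draw]
  -- iteration 3/4 --
  FD 10: (7,-24) -> (-3,-24) [heading=180, draw]
  FD 1: (-3,-24) -> (-4,-24) [heading=180, draw]
  LT 270: heading 180 -> 90
  FD 6: (-4,-24) -> (-4,-18) [heading=90, draw]
  -- iteration 4/4 --
  FD 10: (-4,-18) -> (-4,-8) [heading=90, draw]
  FD 1: (-4,-8) -> (-4,-7) [heading=90, draw]
  LT 270: heading 90 -> 0
  FD 6: (-4,-7) -> (2,-7) [heading=0, draw]
]
Final: pos=(2,-7), heading=0, 12 segment(s) drawn

Segment lengths:
  seg 1: (2,-7) -> (12,-7), length = 10
  seg 2: (12,-7) -> (13,-7), length = 1
  seg 3: (13,-7) -> (13,-13), length = 6
  seg 4: (13,-13) -> (13,-23), length = 10
  seg 5: (13,-23) -> (13,-24), length = 1
  seg 6: (13,-24) -> (7,-24), length = 6
  seg 7: (7,-24) -> (-3,-24), length = 10
  seg 8: (-3,-24) -> (-4,-24), length = 1
  seg 9: (-4,-24) -> (-4,-18), length = 6
  seg 10: (-4,-18) -> (-4,-8), length = 10
  seg 11: (-4,-8) -> (-4,-7), length = 1
  seg 12: (-4,-7) -> (2,-7), length = 6
Total = 68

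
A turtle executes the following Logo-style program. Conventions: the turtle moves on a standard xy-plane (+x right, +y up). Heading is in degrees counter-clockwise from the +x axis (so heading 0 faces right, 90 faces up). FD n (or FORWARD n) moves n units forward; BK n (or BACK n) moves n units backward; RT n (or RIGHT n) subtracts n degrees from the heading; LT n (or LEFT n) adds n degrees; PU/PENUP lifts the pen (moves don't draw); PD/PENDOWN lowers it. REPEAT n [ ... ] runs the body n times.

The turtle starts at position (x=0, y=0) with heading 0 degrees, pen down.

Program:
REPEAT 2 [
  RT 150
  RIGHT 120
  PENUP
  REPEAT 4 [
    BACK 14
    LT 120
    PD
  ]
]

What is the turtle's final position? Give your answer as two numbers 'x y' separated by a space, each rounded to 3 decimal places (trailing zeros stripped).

Executing turtle program step by step:
Start: pos=(0,0), heading=0, pen down
REPEAT 2 [
  -- iteration 1/2 --
  RT 150: heading 0 -> 210
  RT 120: heading 210 -> 90
  PU: pen up
  REPEAT 4 [
    -- iteration 1/4 --
    BK 14: (0,0) -> (0,-14) [heading=90, move]
    LT 120: heading 90 -> 210
    PD: pen down
    -- iteration 2/4 --
    BK 14: (0,-14) -> (12.124,-7) [heading=210, draw]
    LT 120: heading 210 -> 330
    PD: pen down
    -- iteration 3/4 --
    BK 14: (12.124,-7) -> (0,0) [heading=330, draw]
    LT 120: heading 330 -> 90
    PD: pen down
    -- iteration 4/4 --
    BK 14: (0,0) -> (0,-14) [heading=90, draw]
    LT 120: heading 90 -> 210
    PD: pen down
  ]
  -- iteration 2/2 --
  RT 150: heading 210 -> 60
  RT 120: heading 60 -> 300
  PU: pen up
  REPEAT 4 [
    -- iteration 1/4 --
    BK 14: (0,-14) -> (-7,-1.876) [heading=300, move]
    LT 120: heading 300 -> 60
    PD: pen down
    -- iteration 2/4 --
    BK 14: (-7,-1.876) -> (-14,-14) [heading=60, draw]
    LT 120: heading 60 -> 180
    PD: pen down
    -- iteration 3/4 --
    BK 14: (-14,-14) -> (0,-14) [heading=180, draw]
    LT 120: heading 180 -> 300
    PD: pen down
    -- iteration 4/4 --
    BK 14: (0,-14) -> (-7,-1.876) [heading=300, draw]
    LT 120: heading 300 -> 60
    PD: pen down
  ]
]
Final: pos=(-7,-1.876), heading=60, 6 segment(s) drawn

Answer: -7 -1.876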